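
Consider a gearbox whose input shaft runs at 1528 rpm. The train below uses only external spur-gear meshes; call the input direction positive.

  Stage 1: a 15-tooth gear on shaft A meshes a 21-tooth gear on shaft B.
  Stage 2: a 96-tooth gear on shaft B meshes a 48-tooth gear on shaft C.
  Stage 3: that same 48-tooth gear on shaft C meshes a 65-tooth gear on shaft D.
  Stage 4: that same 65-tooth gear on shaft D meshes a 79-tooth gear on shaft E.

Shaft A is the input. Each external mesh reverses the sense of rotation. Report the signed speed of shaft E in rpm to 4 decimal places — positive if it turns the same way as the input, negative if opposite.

Stage 1 [15T→21T]: ω = 1528.0000×15/21 = 1091.4286 rpm, dir flips to −; running = −1091.4286
Stage 2 [96T→48T]: ω = 1091.4286×96/48 = 2182.8571 rpm, dir flips to +; running = +2182.8571
Stage 3 [48T→65T]: ω = 2182.8571×48/65 = 1611.9560 rpm, dir flips to −; running = −1611.9560
Stage 4 [65T→79T]: ω = 1611.9560×65/79 = 1326.2929 rpm, dir flips to +; running = +1326.2929

+1326.2929 rpm (same as input, |ω| = 1326.2929 rpm)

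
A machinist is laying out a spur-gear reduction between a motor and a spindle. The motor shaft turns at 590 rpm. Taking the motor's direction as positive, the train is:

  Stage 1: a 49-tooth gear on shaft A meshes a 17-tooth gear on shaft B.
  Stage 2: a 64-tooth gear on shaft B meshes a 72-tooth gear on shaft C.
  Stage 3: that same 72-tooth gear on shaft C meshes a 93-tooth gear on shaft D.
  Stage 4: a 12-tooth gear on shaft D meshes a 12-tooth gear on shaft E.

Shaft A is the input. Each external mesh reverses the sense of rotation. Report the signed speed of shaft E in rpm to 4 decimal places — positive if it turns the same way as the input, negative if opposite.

Stage 1 [49T→17T]: ω = 590.0000×49/17 = 1700.5882 rpm, dir flips to −; running = −1700.5882
Stage 2 [64T→72T]: ω = 1700.5882×64/72 = 1511.6340 rpm, dir flips to +; running = +1511.6340
Stage 3 [72T→93T]: ω = 1511.6340×72/93 = 1170.2973 rpm, dir flips to −; running = −1170.2973
Stage 4 [12T→12T]: ω = 1170.2973×12/12 = 1170.2973 rpm, dir flips to +; running = +1170.2973

+1170.2973 rpm (same as input, |ω| = 1170.2973 rpm)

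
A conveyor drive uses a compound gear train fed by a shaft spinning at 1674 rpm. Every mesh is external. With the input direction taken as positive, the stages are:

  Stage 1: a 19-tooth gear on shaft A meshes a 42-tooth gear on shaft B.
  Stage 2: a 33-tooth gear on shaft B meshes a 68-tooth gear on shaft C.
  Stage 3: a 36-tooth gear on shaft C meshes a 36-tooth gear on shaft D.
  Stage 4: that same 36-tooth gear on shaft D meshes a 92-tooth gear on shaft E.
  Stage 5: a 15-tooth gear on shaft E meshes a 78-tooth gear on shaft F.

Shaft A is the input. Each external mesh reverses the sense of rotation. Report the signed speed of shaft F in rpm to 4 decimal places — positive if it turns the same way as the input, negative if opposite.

Stage 1 [19T→42T]: ω = 1674.0000×19/42 = 757.2857 rpm, dir flips to −; running = −757.2857
Stage 2 [33T→68T]: ω = 757.2857×33/68 = 367.5063 rpm, dir flips to +; running = +367.5063
Stage 3 [36T→36T]: ω = 367.5063×36/36 = 367.5063 rpm, dir flips to −; running = −367.5063
Stage 4 [36T→92T]: ω = 367.5063×36/92 = 143.8068 rpm, dir flips to +; running = +143.8068
Stage 5 [15T→78T]: ω = 143.8068×15/78 = 27.6552 rpm, dir flips to −; running = −27.6552

-27.6552 rpm (opposite to input, |ω| = 27.6552 rpm)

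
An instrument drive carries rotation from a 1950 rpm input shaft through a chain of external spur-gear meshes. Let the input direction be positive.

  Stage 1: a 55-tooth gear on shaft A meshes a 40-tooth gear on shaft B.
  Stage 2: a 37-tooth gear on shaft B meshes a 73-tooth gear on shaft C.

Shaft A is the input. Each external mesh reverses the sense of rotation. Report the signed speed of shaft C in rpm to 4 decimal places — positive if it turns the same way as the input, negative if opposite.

Stage 1 [55T→40T]: ω = 1950.0000×55/40 = 2681.2500 rpm, dir flips to −; running = −2681.2500
Stage 2 [37T→73T]: ω = 2681.2500×37/73 = 1358.9897 rpm, dir flips to +; running = +1358.9897

+1358.9897 rpm (same as input, |ω| = 1358.9897 rpm)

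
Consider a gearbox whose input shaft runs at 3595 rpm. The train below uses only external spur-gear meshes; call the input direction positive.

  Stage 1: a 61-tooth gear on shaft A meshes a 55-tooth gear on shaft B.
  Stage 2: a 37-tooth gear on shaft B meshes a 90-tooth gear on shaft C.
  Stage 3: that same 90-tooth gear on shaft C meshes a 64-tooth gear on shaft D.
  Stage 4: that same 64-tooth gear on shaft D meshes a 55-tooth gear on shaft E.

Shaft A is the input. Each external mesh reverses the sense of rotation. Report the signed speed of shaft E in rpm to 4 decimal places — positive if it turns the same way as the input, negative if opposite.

Stage 1 [61T→55T]: ω = 3595.0000×61/55 = 3987.1818 rpm, dir flips to −; running = −3987.1818
Stage 2 [37T→90T]: ω = 3987.1818×37/90 = 1639.1747 rpm, dir flips to +; running = +1639.1747
Stage 3 [90T→64T]: ω = 1639.1747×90/64 = 2305.0895 rpm, dir flips to −; running = −2305.0895
Stage 4 [64T→55T]: ω = 2305.0895×64/55 = 2682.2860 rpm, dir flips to +; running = +2682.2860

+2682.2860 rpm (same as input, |ω| = 2682.2860 rpm)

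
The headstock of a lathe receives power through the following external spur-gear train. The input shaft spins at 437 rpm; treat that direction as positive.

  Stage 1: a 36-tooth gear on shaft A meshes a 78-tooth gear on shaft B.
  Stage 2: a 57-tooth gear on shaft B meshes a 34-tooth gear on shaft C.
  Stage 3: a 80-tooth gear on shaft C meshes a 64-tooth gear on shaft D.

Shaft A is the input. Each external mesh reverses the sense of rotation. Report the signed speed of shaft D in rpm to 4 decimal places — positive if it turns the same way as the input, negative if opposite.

-422.6640 rpm (opposite to input, |ω| = 422.6640 rpm)

Stage 1 [36T→78T]: ω = 437.0000×36/78 = 201.6923 rpm, dir flips to −; running = −201.6923
Stage 2 [57T→34T]: ω = 201.6923×57/34 = 338.1312 rpm, dir flips to +; running = +338.1312
Stage 3 [80T→64T]: ω = 338.1312×80/64 = 422.6640 rpm, dir flips to −; running = −422.6640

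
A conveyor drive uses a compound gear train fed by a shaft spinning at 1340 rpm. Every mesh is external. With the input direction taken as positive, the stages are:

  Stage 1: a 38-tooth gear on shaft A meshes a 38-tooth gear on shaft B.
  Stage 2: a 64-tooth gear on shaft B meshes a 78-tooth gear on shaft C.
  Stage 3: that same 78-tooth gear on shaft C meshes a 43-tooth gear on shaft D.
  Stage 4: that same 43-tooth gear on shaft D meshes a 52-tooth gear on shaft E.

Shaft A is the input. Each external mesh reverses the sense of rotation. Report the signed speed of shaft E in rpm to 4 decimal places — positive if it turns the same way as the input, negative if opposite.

Stage 1 [38T→38T]: ω = 1340.0000×38/38 = 1340.0000 rpm, dir flips to −; running = −1340.0000
Stage 2 [64T→78T]: ω = 1340.0000×64/78 = 1099.4872 rpm, dir flips to +; running = +1099.4872
Stage 3 [78T→43T]: ω = 1099.4872×78/43 = 1994.4186 rpm, dir flips to −; running = −1994.4186
Stage 4 [43T→52T]: ω = 1994.4186×43/52 = 1649.2308 rpm, dir flips to +; running = +1649.2308

+1649.2308 rpm (same as input, |ω| = 1649.2308 rpm)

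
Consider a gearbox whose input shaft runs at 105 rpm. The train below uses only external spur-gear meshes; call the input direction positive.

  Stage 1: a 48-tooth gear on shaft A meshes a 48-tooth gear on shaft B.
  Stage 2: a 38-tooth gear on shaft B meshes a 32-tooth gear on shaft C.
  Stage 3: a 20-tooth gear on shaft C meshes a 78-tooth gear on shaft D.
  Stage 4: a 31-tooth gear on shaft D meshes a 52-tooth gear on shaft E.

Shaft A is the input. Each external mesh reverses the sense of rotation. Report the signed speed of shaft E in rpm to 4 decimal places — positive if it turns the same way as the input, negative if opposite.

+19.0597 rpm (same as input, |ω| = 19.0597 rpm)

Stage 1 [48T→48T]: ω = 105.0000×48/48 = 105.0000 rpm, dir flips to −; running = −105.0000
Stage 2 [38T→32T]: ω = 105.0000×38/32 = 124.6875 rpm, dir flips to +; running = +124.6875
Stage 3 [20T→78T]: ω = 124.6875×20/78 = 31.9712 rpm, dir flips to −; running = −31.9712
Stage 4 [31T→52T]: ω = 31.9712×31/52 = 19.0597 rpm, dir flips to +; running = +19.0597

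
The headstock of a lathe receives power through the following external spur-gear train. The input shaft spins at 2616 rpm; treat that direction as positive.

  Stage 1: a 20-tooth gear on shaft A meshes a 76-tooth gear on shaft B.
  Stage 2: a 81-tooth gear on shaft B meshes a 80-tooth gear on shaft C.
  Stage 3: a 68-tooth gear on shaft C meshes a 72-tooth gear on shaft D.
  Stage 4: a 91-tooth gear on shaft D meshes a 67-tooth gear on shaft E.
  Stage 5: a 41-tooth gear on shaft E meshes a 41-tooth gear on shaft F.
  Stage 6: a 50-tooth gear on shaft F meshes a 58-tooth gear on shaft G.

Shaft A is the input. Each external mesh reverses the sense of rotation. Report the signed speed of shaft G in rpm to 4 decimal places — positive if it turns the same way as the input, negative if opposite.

+770.7867 rpm (same as input, |ω| = 770.7867 rpm)

Stage 1 [20T→76T]: ω = 2616.0000×20/76 = 688.4211 rpm, dir flips to −; running = −688.4211
Stage 2 [81T→80T]: ω = 688.4211×81/80 = 697.0263 rpm, dir flips to +; running = +697.0263
Stage 3 [68T→72T]: ω = 697.0263×68/72 = 658.3026 rpm, dir flips to −; running = −658.3026
Stage 4 [91T→67T]: ω = 658.3026×91/67 = 894.1125 rpm, dir flips to +; running = +894.1125
Stage 5 [41T→41T]: ω = 894.1125×41/41 = 894.1125 rpm, dir flips to −; running = −894.1125
Stage 6 [50T→58T]: ω = 894.1125×50/58 = 770.7867 rpm, dir flips to +; running = +770.7867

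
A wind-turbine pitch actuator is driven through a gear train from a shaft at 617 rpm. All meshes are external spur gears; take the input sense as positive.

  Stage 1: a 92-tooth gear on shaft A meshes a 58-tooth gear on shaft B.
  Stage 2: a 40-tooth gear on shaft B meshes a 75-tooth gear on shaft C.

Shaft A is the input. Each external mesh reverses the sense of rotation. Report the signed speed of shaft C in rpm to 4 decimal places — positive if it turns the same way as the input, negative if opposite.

+521.9678 rpm (same as input, |ω| = 521.9678 rpm)

Stage 1 [92T→58T]: ω = 617.0000×92/58 = 978.6897 rpm, dir flips to −; running = −978.6897
Stage 2 [40T→75T]: ω = 978.6897×40/75 = 521.9678 rpm, dir flips to +; running = +521.9678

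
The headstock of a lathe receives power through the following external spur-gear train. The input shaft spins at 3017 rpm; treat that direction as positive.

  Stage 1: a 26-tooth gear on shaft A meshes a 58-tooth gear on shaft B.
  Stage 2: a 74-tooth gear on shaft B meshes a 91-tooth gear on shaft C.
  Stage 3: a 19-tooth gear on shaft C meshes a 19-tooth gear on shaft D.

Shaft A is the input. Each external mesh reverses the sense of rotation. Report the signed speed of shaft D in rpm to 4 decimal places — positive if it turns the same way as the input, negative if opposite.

Stage 1 [26T→58T]: ω = 3017.0000×26/58 = 1352.4483 rpm, dir flips to −; running = −1352.4483
Stage 2 [74T→91T]: ω = 1352.4483×74/91 = 1099.7931 rpm, dir flips to +; running = +1099.7931
Stage 3 [19T→19T]: ω = 1099.7931×19/19 = 1099.7931 rpm, dir flips to −; running = −1099.7931

-1099.7931 rpm (opposite to input, |ω| = 1099.7931 rpm)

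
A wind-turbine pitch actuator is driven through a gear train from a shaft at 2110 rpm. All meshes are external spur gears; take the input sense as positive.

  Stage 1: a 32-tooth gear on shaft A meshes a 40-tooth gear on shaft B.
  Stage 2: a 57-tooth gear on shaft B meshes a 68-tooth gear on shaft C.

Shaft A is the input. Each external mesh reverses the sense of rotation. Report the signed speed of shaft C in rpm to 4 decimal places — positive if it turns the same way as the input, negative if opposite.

Stage 1 [32T→40T]: ω = 2110.0000×32/40 = 1688.0000 rpm, dir flips to −; running = −1688.0000
Stage 2 [57T→68T]: ω = 1688.0000×57/68 = 1414.9412 rpm, dir flips to +; running = +1414.9412

+1414.9412 rpm (same as input, |ω| = 1414.9412 rpm)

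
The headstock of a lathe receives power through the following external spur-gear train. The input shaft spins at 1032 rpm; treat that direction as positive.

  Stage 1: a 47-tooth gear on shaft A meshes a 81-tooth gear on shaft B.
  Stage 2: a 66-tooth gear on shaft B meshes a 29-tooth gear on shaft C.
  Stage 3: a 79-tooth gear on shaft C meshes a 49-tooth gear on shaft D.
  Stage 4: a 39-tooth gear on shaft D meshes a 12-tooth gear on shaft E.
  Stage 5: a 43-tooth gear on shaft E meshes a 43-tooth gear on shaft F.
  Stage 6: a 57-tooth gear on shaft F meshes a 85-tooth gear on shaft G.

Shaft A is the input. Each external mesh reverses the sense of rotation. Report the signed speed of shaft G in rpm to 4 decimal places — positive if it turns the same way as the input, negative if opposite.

Stage 1 [47T→81T]: ω = 1032.0000×47/81 = 598.8148 rpm, dir flips to −; running = −598.8148
Stage 2 [66T→29T]: ω = 598.8148×66/29 = 1362.8199 rpm, dir flips to +; running = +1362.8199
Stage 3 [79T→49T]: ω = 1362.8199×79/49 = 2197.1995 rpm, dir flips to −; running = −2197.1995
Stage 4 [39T→12T]: ω = 2197.1995×39/12 = 7140.8983 rpm, dir flips to +; running = +7140.8983
Stage 5 [43T→43T]: ω = 7140.8983×43/43 = 7140.8983 rpm, dir flips to −; running = −7140.8983
Stage 6 [57T→85T]: ω = 7140.8983×57/85 = 4788.6024 rpm, dir flips to +; running = +4788.6024

+4788.6024 rpm (same as input, |ω| = 4788.6024 rpm)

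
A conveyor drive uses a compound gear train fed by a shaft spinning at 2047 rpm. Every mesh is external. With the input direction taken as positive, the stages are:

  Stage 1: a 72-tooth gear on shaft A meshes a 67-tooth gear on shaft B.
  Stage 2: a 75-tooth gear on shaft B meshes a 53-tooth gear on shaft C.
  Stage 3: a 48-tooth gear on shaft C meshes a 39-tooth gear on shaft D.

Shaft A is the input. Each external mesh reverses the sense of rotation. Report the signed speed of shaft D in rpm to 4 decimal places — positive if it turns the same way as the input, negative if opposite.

Stage 1 [72T→67T]: ω = 2047.0000×72/67 = 2199.7612 rpm, dir flips to −; running = −2199.7612
Stage 2 [75T→53T]: ω = 2199.7612×75/53 = 3112.8696 rpm, dir flips to +; running = +3112.8696
Stage 3 [48T→39T]: ω = 3112.8696×48/39 = 3831.2241 rpm, dir flips to −; running = −3831.2241

-3831.2241 rpm (opposite to input, |ω| = 3831.2241 rpm)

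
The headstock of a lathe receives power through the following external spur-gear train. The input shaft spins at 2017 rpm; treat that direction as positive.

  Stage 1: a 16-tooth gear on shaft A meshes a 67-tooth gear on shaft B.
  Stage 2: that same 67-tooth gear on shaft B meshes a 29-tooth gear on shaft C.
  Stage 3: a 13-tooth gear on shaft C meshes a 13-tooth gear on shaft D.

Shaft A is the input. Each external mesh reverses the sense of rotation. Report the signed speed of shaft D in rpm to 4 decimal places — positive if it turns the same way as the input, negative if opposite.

Stage 1 [16T→67T]: ω = 2017.0000×16/67 = 481.6716 rpm, dir flips to −; running = −481.6716
Stage 2 [67T→29T]: ω = 481.6716×67/29 = 1112.8276 rpm, dir flips to +; running = +1112.8276
Stage 3 [13T→13T]: ω = 1112.8276×13/13 = 1112.8276 rpm, dir flips to −; running = −1112.8276

-1112.8276 rpm (opposite to input, |ω| = 1112.8276 rpm)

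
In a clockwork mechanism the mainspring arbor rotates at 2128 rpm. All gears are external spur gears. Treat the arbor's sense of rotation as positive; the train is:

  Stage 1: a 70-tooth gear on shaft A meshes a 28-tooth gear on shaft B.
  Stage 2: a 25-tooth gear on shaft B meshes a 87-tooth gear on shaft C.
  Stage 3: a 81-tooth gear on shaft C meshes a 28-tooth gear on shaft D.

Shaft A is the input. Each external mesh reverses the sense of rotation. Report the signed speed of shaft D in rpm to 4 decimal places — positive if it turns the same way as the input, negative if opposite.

Stage 1 [70T→28T]: ω = 2128.0000×70/28 = 5320.0000 rpm, dir flips to −; running = −5320.0000
Stage 2 [25T→87T]: ω = 5320.0000×25/87 = 1528.7356 rpm, dir flips to +; running = +1528.7356
Stage 3 [81T→28T]: ω = 1528.7356×81/28 = 4422.4138 rpm, dir flips to −; running = −4422.4138

-4422.4138 rpm (opposite to input, |ω| = 4422.4138 rpm)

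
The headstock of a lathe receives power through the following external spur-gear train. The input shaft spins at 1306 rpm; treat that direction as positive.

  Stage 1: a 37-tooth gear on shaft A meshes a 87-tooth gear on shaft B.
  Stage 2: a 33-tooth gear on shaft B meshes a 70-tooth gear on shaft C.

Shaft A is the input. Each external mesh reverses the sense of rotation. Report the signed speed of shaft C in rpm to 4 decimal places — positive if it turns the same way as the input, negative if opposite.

Stage 1 [37T→87T]: ω = 1306.0000×37/87 = 555.4253 rpm, dir flips to −; running = −555.4253
Stage 2 [33T→70T]: ω = 555.4253×33/70 = 261.8433 rpm, dir flips to +; running = +261.8433

+261.8433 rpm (same as input, |ω| = 261.8433 rpm)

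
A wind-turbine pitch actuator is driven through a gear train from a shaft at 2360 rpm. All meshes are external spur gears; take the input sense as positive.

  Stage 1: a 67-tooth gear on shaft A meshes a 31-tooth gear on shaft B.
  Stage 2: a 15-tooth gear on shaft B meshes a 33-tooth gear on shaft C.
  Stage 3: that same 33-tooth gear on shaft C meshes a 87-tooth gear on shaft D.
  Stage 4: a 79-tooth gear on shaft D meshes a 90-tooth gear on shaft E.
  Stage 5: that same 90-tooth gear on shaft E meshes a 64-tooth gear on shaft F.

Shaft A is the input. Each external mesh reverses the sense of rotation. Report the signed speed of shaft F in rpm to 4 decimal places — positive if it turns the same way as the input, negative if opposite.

-1085.5360 rpm (opposite to input, |ω| = 1085.5360 rpm)

Stage 1 [67T→31T]: ω = 2360.0000×67/31 = 5100.6452 rpm, dir flips to −; running = −5100.6452
Stage 2 [15T→33T]: ω = 5100.6452×15/33 = 2318.4751 rpm, dir flips to +; running = +2318.4751
Stage 3 [33T→87T]: ω = 2318.4751×33/87 = 879.4216 rpm, dir flips to −; running = −879.4216
Stage 4 [79T→90T]: ω = 879.4216×79/90 = 771.9367 rpm, dir flips to +; running = +771.9367
Stage 5 [90T→64T]: ω = 771.9367×90/64 = 1085.5360 rpm, dir flips to −; running = −1085.5360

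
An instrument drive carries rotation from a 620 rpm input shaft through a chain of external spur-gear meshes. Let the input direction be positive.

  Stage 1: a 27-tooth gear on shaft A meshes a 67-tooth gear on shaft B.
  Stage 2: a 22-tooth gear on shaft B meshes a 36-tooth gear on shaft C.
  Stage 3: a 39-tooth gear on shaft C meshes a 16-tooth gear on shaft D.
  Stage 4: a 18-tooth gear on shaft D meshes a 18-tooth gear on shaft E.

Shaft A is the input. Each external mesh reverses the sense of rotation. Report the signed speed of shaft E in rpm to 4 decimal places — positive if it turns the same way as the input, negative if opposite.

Stage 1 [27T→67T]: ω = 620.0000×27/67 = 249.8507 rpm, dir flips to −; running = −249.8507
Stage 2 [22T→36T]: ω = 249.8507×22/36 = 152.6866 rpm, dir flips to +; running = +152.6866
Stage 3 [39T→16T]: ω = 152.6866×39/16 = 372.1735 rpm, dir flips to −; running = −372.1735
Stage 4 [18T→18T]: ω = 372.1735×18/18 = 372.1735 rpm, dir flips to +; running = +372.1735

+372.1735 rpm (same as input, |ω| = 372.1735 rpm)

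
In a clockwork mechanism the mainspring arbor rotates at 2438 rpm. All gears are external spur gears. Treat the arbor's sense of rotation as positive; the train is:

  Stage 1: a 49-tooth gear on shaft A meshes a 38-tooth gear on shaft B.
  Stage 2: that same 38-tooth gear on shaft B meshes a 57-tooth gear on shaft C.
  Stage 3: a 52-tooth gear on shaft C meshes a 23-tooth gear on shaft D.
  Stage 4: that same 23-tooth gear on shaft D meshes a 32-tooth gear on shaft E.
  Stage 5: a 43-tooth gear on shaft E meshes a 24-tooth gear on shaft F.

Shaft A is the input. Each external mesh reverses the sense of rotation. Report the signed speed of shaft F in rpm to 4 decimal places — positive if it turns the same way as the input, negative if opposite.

-6101.9059 rpm (opposite to input, |ω| = 6101.9059 rpm)

Stage 1 [49T→38T]: ω = 2438.0000×49/38 = 3143.7368 rpm, dir flips to −; running = −3143.7368
Stage 2 [38T→57T]: ω = 3143.7368×38/57 = 2095.8246 rpm, dir flips to +; running = +2095.8246
Stage 3 [52T→23T]: ω = 2095.8246×52/23 = 4738.3860 rpm, dir flips to −; running = −4738.3860
Stage 4 [23T→32T]: ω = 4738.3860×23/32 = 3405.7149 rpm, dir flips to +; running = +3405.7149
Stage 5 [43T→24T]: ω = 3405.7149×43/24 = 6101.9059 rpm, dir flips to −; running = −6101.9059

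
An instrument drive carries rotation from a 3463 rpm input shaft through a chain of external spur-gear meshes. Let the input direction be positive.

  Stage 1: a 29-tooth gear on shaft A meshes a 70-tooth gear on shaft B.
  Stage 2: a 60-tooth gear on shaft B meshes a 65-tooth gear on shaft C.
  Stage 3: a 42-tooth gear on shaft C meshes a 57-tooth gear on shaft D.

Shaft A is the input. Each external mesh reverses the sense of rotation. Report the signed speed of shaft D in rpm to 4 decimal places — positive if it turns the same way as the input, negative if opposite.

Stage 1 [29T→70T]: ω = 3463.0000×29/70 = 1434.6714 rpm, dir flips to −; running = −1434.6714
Stage 2 [60T→65T]: ω = 1434.6714×60/65 = 1324.3121 rpm, dir flips to +; running = +1324.3121
Stage 3 [42T→57T]: ω = 1324.3121×42/57 = 975.8089 rpm, dir flips to −; running = −975.8089

-975.8089 rpm (opposite to input, |ω| = 975.8089 rpm)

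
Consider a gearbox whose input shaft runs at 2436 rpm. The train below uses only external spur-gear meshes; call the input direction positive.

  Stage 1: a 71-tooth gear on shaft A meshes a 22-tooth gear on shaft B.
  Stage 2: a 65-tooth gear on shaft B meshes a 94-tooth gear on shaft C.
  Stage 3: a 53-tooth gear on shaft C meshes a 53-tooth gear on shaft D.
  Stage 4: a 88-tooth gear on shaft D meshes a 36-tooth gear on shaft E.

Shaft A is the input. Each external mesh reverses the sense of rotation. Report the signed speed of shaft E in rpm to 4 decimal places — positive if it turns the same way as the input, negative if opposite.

Stage 1 [71T→22T]: ω = 2436.0000×71/22 = 7861.6364 rpm, dir flips to −; running = −7861.6364
Stage 2 [65T→94T]: ω = 7861.6364×65/94 = 5436.2379 rpm, dir flips to +; running = +5436.2379
Stage 3 [53T→53T]: ω = 5436.2379×53/53 = 5436.2379 rpm, dir flips to −; running = −5436.2379
Stage 4 [88T→36T]: ω = 5436.2379×88/36 = 13288.5816 rpm, dir flips to +; running = +13288.5816

+13288.5816 rpm (same as input, |ω| = 13288.5816 rpm)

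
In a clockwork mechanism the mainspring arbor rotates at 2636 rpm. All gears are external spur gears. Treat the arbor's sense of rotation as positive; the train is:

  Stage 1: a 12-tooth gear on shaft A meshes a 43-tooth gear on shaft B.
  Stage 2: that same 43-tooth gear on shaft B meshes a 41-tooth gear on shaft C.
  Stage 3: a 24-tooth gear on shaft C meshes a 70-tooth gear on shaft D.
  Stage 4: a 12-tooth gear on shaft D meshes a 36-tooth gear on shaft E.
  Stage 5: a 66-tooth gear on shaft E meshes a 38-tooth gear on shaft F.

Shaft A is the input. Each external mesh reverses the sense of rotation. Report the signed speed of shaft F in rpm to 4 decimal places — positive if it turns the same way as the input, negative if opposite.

Stage 1 [12T→43T]: ω = 2636.0000×12/43 = 735.6279 rpm, dir flips to −; running = −735.6279
Stage 2 [43T→41T]: ω = 735.6279×43/41 = 771.5122 rpm, dir flips to +; running = +771.5122
Stage 3 [24T→70T]: ω = 771.5122×24/70 = 264.5185 rpm, dir flips to −; running = −264.5185
Stage 4 [12T→36T]: ω = 264.5185×12/36 = 88.1728 rpm, dir flips to +; running = +88.1728
Stage 5 [66T→38T]: ω = 88.1728×66/38 = 153.1423 rpm, dir flips to −; running = −153.1423

-153.1423 rpm (opposite to input, |ω| = 153.1423 rpm)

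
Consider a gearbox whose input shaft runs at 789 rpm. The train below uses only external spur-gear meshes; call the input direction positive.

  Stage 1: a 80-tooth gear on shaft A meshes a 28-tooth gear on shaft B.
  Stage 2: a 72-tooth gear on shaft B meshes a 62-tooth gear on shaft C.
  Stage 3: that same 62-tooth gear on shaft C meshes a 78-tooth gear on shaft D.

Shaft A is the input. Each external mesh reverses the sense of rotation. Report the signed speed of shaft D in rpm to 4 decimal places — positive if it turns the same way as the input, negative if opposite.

Stage 1 [80T→28T]: ω = 789.0000×80/28 = 2254.2857 rpm, dir flips to −; running = −2254.2857
Stage 2 [72T→62T]: ω = 2254.2857×72/62 = 2617.8802 rpm, dir flips to +; running = +2617.8802
Stage 3 [62T→78T]: ω = 2617.8802×62/78 = 2080.8791 rpm, dir flips to −; running = −2080.8791

-2080.8791 rpm (opposite to input, |ω| = 2080.8791 rpm)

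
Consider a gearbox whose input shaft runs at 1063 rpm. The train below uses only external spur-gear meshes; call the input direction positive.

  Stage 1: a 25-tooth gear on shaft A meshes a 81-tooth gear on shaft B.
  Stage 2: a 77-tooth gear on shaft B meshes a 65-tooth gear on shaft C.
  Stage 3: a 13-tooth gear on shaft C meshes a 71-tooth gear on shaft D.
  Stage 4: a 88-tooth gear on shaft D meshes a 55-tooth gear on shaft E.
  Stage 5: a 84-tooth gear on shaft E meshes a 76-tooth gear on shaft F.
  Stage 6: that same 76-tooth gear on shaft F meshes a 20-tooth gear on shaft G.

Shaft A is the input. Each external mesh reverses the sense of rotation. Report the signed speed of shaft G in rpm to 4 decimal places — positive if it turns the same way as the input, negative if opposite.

+478.2114 rpm (same as input, |ω| = 478.2114 rpm)

Stage 1 [25T→81T]: ω = 1063.0000×25/81 = 328.0864 rpm, dir flips to −; running = −328.0864
Stage 2 [77T→65T]: ω = 328.0864×77/65 = 388.6562 rpm, dir flips to +; running = +388.6562
Stage 3 [13T→71T]: ω = 388.6562×13/71 = 71.1624 rpm, dir flips to −; running = −71.1624
Stage 4 [88T→55T]: ω = 71.1624×88/55 = 113.8599 rpm, dir flips to +; running = +113.8599
Stage 5 [84T→76T]: ω = 113.8599×84/76 = 125.8451 rpm, dir flips to −; running = −125.8451
Stage 6 [76T→20T]: ω = 125.8451×76/20 = 478.2114 rpm, dir flips to +; running = +478.2114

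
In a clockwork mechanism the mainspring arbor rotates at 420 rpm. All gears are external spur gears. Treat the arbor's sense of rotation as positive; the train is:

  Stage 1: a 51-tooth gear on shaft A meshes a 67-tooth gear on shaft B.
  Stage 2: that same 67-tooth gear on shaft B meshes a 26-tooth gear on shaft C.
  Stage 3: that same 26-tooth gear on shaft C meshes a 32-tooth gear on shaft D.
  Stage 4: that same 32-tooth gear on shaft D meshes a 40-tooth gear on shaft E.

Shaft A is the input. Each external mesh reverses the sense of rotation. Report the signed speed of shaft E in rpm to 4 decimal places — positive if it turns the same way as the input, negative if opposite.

Stage 1 [51T→67T]: ω = 420.0000×51/67 = 319.7015 rpm, dir flips to −; running = −319.7015
Stage 2 [67T→26T]: ω = 319.7015×67/26 = 823.8462 rpm, dir flips to +; running = +823.8462
Stage 3 [26T→32T]: ω = 823.8462×26/32 = 669.3750 rpm, dir flips to −; running = −669.3750
Stage 4 [32T→40T]: ω = 669.3750×32/40 = 535.5000 rpm, dir flips to +; running = +535.5000

+535.5000 rpm (same as input, |ω| = 535.5000 rpm)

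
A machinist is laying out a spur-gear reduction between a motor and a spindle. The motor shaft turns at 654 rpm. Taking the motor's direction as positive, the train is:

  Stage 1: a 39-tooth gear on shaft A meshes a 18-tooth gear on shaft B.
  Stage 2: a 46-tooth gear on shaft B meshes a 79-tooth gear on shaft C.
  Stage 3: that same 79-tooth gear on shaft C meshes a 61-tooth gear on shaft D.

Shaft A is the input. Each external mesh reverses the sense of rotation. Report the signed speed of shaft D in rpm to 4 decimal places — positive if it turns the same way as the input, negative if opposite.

-1068.5574 rpm (opposite to input, |ω| = 1068.5574 rpm)

Stage 1 [39T→18T]: ω = 654.0000×39/18 = 1417.0000 rpm, dir flips to −; running = −1417.0000
Stage 2 [46T→79T]: ω = 1417.0000×46/79 = 825.0886 rpm, dir flips to +; running = +825.0886
Stage 3 [79T→61T]: ω = 825.0886×79/61 = 1068.5574 rpm, dir flips to −; running = −1068.5574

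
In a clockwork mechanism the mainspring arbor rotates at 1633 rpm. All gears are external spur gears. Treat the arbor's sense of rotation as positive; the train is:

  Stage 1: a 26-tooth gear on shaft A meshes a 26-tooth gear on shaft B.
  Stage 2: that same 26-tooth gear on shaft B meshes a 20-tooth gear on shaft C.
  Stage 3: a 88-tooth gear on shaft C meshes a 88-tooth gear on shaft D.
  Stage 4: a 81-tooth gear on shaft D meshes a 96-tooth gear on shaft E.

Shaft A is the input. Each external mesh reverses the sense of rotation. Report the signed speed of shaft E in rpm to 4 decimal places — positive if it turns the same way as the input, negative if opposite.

+1791.1969 rpm (same as input, |ω| = 1791.1969 rpm)

Stage 1 [26T→26T]: ω = 1633.0000×26/26 = 1633.0000 rpm, dir flips to −; running = −1633.0000
Stage 2 [26T→20T]: ω = 1633.0000×26/20 = 2122.9000 rpm, dir flips to +; running = +2122.9000
Stage 3 [88T→88T]: ω = 2122.9000×88/88 = 2122.9000 rpm, dir flips to −; running = −2122.9000
Stage 4 [81T→96T]: ω = 2122.9000×81/96 = 1791.1969 rpm, dir flips to +; running = +1791.1969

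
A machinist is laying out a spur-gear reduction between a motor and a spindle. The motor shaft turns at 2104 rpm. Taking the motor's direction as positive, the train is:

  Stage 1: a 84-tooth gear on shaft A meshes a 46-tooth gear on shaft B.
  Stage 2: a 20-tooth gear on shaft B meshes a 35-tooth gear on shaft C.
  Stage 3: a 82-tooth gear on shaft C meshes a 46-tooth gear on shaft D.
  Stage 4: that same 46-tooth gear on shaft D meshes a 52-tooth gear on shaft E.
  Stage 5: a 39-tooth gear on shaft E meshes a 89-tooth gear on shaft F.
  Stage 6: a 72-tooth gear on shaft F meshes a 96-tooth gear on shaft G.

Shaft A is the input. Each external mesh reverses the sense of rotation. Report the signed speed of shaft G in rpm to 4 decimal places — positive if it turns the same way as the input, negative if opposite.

+1137.8251 rpm (same as input, |ω| = 1137.8251 rpm)

Stage 1 [84T→46T]: ω = 2104.0000×84/46 = 3842.0870 rpm, dir flips to −; running = −3842.0870
Stage 2 [20T→35T]: ω = 3842.0870×20/35 = 2195.4783 rpm, dir flips to +; running = +2195.4783
Stage 3 [82T→46T]: ω = 2195.4783×82/46 = 3913.6786 rpm, dir flips to −; running = −3913.6786
Stage 4 [46T→52T]: ω = 3913.6786×46/52 = 3462.1003 rpm, dir flips to +; running = +3462.1003
Stage 5 [39T→89T]: ω = 3462.1003×39/89 = 1517.1001 rpm, dir flips to −; running = −1517.1001
Stage 6 [72T→96T]: ω = 1517.1001×72/96 = 1137.8251 rpm, dir flips to +; running = +1137.8251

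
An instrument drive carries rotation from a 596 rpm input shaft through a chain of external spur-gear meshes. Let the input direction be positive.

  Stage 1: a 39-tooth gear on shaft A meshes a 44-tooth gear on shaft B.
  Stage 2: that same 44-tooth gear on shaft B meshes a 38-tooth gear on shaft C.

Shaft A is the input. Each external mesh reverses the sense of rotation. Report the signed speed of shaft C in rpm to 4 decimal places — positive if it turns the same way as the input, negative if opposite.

+611.6842 rpm (same as input, |ω| = 611.6842 rpm)

Stage 1 [39T→44T]: ω = 596.0000×39/44 = 528.2727 rpm, dir flips to −; running = −528.2727
Stage 2 [44T→38T]: ω = 528.2727×44/38 = 611.6842 rpm, dir flips to +; running = +611.6842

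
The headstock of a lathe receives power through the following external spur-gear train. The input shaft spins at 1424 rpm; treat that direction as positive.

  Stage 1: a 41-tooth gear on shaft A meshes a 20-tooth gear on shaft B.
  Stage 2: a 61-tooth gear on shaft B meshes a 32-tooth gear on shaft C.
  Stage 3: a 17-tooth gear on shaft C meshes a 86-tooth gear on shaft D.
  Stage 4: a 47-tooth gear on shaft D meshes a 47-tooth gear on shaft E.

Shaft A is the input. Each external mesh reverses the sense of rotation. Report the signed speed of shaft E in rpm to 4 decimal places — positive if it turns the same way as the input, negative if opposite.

Stage 1 [41T→20T]: ω = 1424.0000×41/20 = 2919.2000 rpm, dir flips to −; running = −2919.2000
Stage 2 [61T→32T]: ω = 2919.2000×61/32 = 5564.7250 rpm, dir flips to +; running = +5564.7250
Stage 3 [17T→86T]: ω = 5564.7250×17/86 = 1100.0038 rpm, dir flips to −; running = −1100.0038
Stage 4 [47T→47T]: ω = 1100.0038×47/47 = 1100.0038 rpm, dir flips to +; running = +1100.0038

+1100.0038 rpm (same as input, |ω| = 1100.0038 rpm)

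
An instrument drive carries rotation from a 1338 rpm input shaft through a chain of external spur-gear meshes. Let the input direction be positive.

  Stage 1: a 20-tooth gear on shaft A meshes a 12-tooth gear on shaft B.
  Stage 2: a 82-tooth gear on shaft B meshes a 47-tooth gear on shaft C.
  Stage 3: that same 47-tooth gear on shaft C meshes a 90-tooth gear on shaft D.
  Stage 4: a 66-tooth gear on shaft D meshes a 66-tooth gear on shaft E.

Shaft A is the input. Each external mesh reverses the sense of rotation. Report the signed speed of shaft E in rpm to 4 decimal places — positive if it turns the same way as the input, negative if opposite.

+2031.7778 rpm (same as input, |ω| = 2031.7778 rpm)

Stage 1 [20T→12T]: ω = 1338.0000×20/12 = 2230.0000 rpm, dir flips to −; running = −2230.0000
Stage 2 [82T→47T]: ω = 2230.0000×82/47 = 3890.6383 rpm, dir flips to +; running = +3890.6383
Stage 3 [47T→90T]: ω = 3890.6383×47/90 = 2031.7778 rpm, dir flips to −; running = −2031.7778
Stage 4 [66T→66T]: ω = 2031.7778×66/66 = 2031.7778 rpm, dir flips to +; running = +2031.7778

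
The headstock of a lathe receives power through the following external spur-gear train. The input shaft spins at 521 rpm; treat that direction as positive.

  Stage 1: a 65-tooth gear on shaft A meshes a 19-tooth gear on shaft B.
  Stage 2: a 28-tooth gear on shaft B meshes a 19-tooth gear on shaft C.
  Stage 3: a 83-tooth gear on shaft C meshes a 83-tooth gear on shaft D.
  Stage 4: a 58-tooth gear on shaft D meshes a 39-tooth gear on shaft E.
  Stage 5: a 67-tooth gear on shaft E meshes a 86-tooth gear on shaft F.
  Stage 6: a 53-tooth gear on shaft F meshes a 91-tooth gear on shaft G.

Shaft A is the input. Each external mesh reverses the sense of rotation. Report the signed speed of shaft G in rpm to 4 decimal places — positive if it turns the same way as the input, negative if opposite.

+1772.4587 rpm (same as input, |ω| = 1772.4587 rpm)

Stage 1 [65T→19T]: ω = 521.0000×65/19 = 1782.3684 rpm, dir flips to −; running = −1782.3684
Stage 2 [28T→19T]: ω = 1782.3684×28/19 = 2626.6482 rpm, dir flips to +; running = +2626.6482
Stage 3 [83T→83T]: ω = 2626.6482×83/83 = 2626.6482 rpm, dir flips to −; running = −2626.6482
Stage 4 [58T→39T]: ω = 2626.6482×58/39 = 3906.2973 rpm, dir flips to +; running = +3906.2973
Stage 5 [67T→86T]: ω = 3906.2973×67/86 = 3043.2781 rpm, dir flips to −; running = −3043.2781
Stage 6 [53T→91T]: ω = 3043.2781×53/91 = 1772.4587 rpm, dir flips to +; running = +1772.4587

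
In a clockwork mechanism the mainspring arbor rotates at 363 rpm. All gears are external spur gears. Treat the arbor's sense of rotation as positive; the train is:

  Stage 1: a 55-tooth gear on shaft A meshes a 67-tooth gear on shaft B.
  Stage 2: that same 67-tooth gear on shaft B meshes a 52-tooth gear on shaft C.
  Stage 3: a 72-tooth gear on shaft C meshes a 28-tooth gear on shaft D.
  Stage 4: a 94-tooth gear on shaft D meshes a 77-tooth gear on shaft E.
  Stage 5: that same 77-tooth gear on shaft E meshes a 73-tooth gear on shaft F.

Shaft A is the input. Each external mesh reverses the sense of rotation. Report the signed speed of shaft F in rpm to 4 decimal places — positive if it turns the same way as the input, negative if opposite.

Stage 1 [55T→67T]: ω = 363.0000×55/67 = 297.9851 rpm, dir flips to −; running = −297.9851
Stage 2 [67T→52T]: ω = 297.9851×67/52 = 383.9423 rpm, dir flips to +; running = +383.9423
Stage 3 [72T→28T]: ω = 383.9423×72/28 = 987.2802 rpm, dir flips to −; running = −987.2802
Stage 4 [94T→77T]: ω = 987.2802×94/77 = 1205.2512 rpm, dir flips to +; running = +1205.2512
Stage 5 [77T→73T]: ω = 1205.2512×77/73 = 1271.2923 rpm, dir flips to −; running = −1271.2923

-1271.2923 rpm (opposite to input, |ω| = 1271.2923 rpm)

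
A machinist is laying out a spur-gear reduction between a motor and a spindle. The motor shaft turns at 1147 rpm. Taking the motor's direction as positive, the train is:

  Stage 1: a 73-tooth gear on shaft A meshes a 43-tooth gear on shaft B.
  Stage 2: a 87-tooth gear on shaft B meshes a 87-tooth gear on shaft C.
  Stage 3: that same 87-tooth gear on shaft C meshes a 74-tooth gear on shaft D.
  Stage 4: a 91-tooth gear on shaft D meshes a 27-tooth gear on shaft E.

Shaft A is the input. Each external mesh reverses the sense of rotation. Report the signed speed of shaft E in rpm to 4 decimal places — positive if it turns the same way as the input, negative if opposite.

+7715.8359 rpm (same as input, |ω| = 7715.8359 rpm)

Stage 1 [73T→43T]: ω = 1147.0000×73/43 = 1947.2326 rpm, dir flips to −; running = −1947.2326
Stage 2 [87T→87T]: ω = 1947.2326×87/87 = 1947.2326 rpm, dir flips to +; running = +1947.2326
Stage 3 [87T→74T]: ω = 1947.2326×87/74 = 2289.3140 rpm, dir flips to −; running = −2289.3140
Stage 4 [91T→27T]: ω = 2289.3140×91/27 = 7715.8359 rpm, dir flips to +; running = +7715.8359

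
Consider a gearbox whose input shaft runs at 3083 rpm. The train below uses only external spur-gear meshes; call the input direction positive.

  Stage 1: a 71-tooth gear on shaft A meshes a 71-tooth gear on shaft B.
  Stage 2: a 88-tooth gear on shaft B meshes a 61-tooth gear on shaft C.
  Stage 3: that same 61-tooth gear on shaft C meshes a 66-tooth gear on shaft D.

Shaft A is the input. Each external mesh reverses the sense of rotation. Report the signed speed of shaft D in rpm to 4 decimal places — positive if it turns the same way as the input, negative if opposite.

-4110.6667 rpm (opposite to input, |ω| = 4110.6667 rpm)

Stage 1 [71T→71T]: ω = 3083.0000×71/71 = 3083.0000 rpm, dir flips to −; running = −3083.0000
Stage 2 [88T→61T]: ω = 3083.0000×88/61 = 4447.6066 rpm, dir flips to +; running = +4447.6066
Stage 3 [61T→66T]: ω = 4447.6066×61/66 = 4110.6667 rpm, dir flips to −; running = −4110.6667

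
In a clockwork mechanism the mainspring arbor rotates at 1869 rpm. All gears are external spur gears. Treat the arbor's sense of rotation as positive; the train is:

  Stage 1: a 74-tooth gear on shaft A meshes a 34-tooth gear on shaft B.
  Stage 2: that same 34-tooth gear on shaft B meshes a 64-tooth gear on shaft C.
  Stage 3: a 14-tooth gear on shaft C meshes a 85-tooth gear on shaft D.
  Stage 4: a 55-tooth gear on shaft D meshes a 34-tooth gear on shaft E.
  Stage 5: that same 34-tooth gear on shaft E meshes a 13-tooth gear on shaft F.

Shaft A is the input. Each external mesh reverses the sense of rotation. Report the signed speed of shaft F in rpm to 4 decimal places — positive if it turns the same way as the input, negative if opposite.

Stage 1 [74T→34T]: ω = 1869.0000×74/34 = 4067.8235 rpm, dir flips to −; running = −4067.8235
Stage 2 [34T→64T]: ω = 4067.8235×34/64 = 2161.0312 rpm, dir flips to +; running = +2161.0312
Stage 3 [14T→85T]: ω = 2161.0312×14/85 = 355.9346 rpm, dir flips to −; running = −355.9346
Stage 4 [55T→34T]: ω = 355.9346×55/34 = 575.7765 rpm, dir flips to +; running = +575.7765
Stage 5 [34T→13T]: ω = 575.7765×34/13 = 1505.8770 rpm, dir flips to −; running = −1505.8770

-1505.8770 rpm (opposite to input, |ω| = 1505.8770 rpm)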